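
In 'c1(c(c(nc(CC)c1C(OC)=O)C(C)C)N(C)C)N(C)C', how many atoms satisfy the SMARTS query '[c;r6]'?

The query [c;r6] means: aromatic carbon that belongs to a six-membered ring.
Check the 21 heavy atoms by environment: 1× n (aromatic, in 6-ring) → no; 5× c (aromatic, in 6-ring) → match; 2× N (acyclic) → no; 11× C (acyclic) → no; 2× O (acyclic) → no.
That gives 5 matching atoms.

5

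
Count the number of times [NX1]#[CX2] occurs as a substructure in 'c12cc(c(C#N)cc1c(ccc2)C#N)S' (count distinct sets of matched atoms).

2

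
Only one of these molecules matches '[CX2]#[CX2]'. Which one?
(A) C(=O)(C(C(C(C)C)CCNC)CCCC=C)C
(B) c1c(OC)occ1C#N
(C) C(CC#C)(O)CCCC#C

C

[CX2]#[CX2] describes a carbon-carbon triple bond (an alkyne).
(A) has a vinyl group (-CH=CH2) but the C=C is a double bond; both carbons are CX3, not CX2.
(B) has a nitrile (-C#N) but the triple bond is C#N, not C#C.
(C) contains an ethynyl group (-C#CH), which satisfies every atom and bond constraint.
So the answer is (C).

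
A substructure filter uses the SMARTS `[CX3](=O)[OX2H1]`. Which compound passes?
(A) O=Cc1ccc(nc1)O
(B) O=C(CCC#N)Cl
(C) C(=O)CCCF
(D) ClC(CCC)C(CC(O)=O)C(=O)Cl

D

[CX3](=O)[OX2H1] describes an sp2 carbon double-bonded to O and single-bonded to an -OH oxygen (a carboxylic acid).
(A) has an aldehyde (-CHO) but there is no singly-bonded oxygen on the carbonyl carbon.
(B) has an acyl chloride (-C(=O)Cl) but the carbonyl is bonded to Cl, not to an -OH oxygen.
(C) has an aldehyde (-CHO) but there is no singly-bonded oxygen on the carbonyl carbon.
(D) contains a carboxylic acid group (-C(=O)OH), which satisfies every atom and bond constraint.
So the answer is (D).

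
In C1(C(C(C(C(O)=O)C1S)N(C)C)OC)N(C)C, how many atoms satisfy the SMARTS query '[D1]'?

8

The query [D1] means: atom with exactly one heavy-atom neighbour (degree 1).
Check the 17 heavy atoms by environment: 6× C (D3) → no; 1× S (D1) → match; 2× N (D3) → no; 5× C (D1) → match; 2× O (D1) → match; 1× O (D2) → no.
Summing the matching environments: 1 + 5 + 2 = 8 matching atoms.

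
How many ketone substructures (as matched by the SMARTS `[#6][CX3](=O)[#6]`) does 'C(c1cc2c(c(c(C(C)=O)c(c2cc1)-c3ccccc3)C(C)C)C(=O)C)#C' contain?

2

[#6][CX3](=O)[#6] is the SMARTS for a ketone: a carbonyl carbon (no H) flanked by two carbons.
The molecule carries 2 separate instances of an acetyl/ketone group (-C(=O)CH3) meeting every constraint; each maps to a distinct set of atoms, giving 2 matches.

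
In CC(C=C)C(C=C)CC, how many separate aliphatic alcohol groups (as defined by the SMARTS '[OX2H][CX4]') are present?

0

[OX2H][CX4] is the SMARTS for an aliphatic alcohol: a hydroxyl oxygen bound to an sp3 (X4) carbon.
No fragment in the molecule satisfies every constraint, giving 0 matches.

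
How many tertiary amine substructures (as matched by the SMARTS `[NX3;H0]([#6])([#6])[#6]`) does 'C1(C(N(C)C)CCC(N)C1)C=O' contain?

[NX3;H0]([#6])([#6])[#6] is the SMARTS for a tertiary amine: a trivalent nitrogen with no H, bonded to three carbons.
Exactly one fragment in the molecule meets all constraints, giving 1 match.

1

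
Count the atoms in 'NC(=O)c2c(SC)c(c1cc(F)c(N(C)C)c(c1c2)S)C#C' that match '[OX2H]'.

The query [OX2H] means: aliphatic oxygen with two connections, one of which is H — an -OH oxygen.
Check the 22 heavy atoms by environment: 8× c (aromatic, H0, X3) → no; 2× c (aromatic, H1, X3) → no; 1× N (H0, X3) → no; 3× C (H3, X4) → no; 1× C (H0, X3) → no; 1× O (H0, X1) → no; 1× N (H2, X3) → no; 1× C (H0, X2) → no; 1× C (H1, X2) → no; 1× S (H1, X2) → no; 1× S (H0, X2) → no; 1× F (H0, X1) → no.
No environment satisfies the query, so 0 matching atoms.

0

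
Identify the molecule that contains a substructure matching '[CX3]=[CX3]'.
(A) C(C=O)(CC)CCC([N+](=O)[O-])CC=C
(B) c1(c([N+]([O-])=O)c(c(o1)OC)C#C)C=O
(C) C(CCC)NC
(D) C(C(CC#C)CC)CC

[CX3]=[CX3] describes a non-aromatic C=C double bond between two sp2 carbons (an alkene).
(A) contains a vinyl group (-CH=CH2), which satisfies every atom and bond constraint.
(B) has an ethynyl group (-C#CH) but the C-C bond is a triple bond, not a double bond.
(C) has an ethyl group (-CH2CH3) but its C-C bond is a single bond between CX4 carbons, not CX3=CX3.
(D) has an ethynyl group (-C#CH) but the C-C bond is a triple bond, not a double bond.
So the answer is (A).

A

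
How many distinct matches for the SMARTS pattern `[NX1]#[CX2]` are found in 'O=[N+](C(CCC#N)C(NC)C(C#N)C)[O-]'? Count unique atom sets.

2

[NX1]#[CX2] is the SMARTS for a nitrile: a nitrogen triple-bonded to a two-connected carbon.
The molecule carries 2 separate instances of a nitrile (-C#N) meeting every constraint; each maps to a distinct set of atoms, giving 2 matches.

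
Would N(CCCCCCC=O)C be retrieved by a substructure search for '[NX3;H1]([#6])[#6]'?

The pattern [NX3;H1]([#6])[#6] describes a trivalent nitrogen with one H, bonded to two carbons — a secondary amine.
The molecule carries an N-methylamino group (-NHCH3), whose atoms satisfy every constraint of the query, so the pattern matches.

Yes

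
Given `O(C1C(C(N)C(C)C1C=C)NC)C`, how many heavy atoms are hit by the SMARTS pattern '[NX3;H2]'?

1

Check the 13 heavy atoms by environment: 5× C (H1, X4) → no; 1× O (H0, X2) → no; 3× C (H3, X4) → no; 1× N (H1, X3) → no; 1× N (H2, X3) → match; 1× C (H1, X3) → no; 1× C (H2, X3) → no.
That gives 1 matching atom.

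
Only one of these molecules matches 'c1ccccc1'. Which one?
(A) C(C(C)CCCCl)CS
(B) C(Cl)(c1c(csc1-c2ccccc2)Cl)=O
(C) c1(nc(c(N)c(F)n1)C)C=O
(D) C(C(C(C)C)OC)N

B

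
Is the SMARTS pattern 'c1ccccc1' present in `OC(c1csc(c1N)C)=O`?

No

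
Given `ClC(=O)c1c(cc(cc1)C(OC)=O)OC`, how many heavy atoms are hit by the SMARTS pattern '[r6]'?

6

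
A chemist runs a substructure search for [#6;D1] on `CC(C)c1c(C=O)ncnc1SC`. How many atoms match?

3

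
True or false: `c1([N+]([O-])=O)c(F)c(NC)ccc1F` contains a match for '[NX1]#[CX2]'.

The pattern [NX1]#[CX2] describes a nitrogen triple-bonded to a two-connected carbon — a nitrile.
The closest candidate here is a nitro group (-[N+](=O)[O-]), but there is no C#N triple bond. No other fragment satisfies the full query, so there is no match.

False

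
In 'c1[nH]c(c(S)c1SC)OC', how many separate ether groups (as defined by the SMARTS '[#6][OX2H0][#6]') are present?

[#6][OX2H0][#6] is the SMARTS for an ether: an aliphatic oxygen bridging two carbons with no H on the oxygen.
Exactly one fragment in the molecule meets all constraints, giving 1 match.

1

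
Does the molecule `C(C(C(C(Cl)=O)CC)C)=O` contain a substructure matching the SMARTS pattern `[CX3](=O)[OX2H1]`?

No

The pattern [CX3](=O)[OX2H1] describes an sp2 carbon double-bonded to O and single-bonded to an -OH oxygen — a carboxylic acid.
The closest candidate here is an aldehyde (-CHO), but there is no singly-bonded oxygen on the carbonyl carbon. No other fragment satisfies the full query, so there is no match.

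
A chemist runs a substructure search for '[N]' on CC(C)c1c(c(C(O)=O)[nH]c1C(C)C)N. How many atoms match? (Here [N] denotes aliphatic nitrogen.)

Check the 15 heavy atoms by environment: 1× n (aromatic) → no; 4× c (aromatic) → no; 7× C → no; 1× N → match; 2× O → no.
That gives 1 matching atom.

1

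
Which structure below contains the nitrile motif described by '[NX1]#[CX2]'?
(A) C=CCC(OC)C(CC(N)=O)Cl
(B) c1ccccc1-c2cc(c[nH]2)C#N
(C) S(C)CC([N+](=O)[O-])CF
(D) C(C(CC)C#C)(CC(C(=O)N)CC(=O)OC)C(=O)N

B

[NX1]#[CX2] describes a nitrogen triple-bonded to a two-connected carbon (a nitrile).
(A) has a primary amide (-C(=O)NH2) but the nitrogen is NX3, not NX1.
(B) contains a nitrile (-C#N), which satisfies every atom and bond constraint.
(C) has a nitro group (-[N+](=O)[O-]) but there is no C#N triple bond.
(D) has a primary amide (-C(=O)NH2) but the nitrogen is NX3, not NX1.
So the answer is (B).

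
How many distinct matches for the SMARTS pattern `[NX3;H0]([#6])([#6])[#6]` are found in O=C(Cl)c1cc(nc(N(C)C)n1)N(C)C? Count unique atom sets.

2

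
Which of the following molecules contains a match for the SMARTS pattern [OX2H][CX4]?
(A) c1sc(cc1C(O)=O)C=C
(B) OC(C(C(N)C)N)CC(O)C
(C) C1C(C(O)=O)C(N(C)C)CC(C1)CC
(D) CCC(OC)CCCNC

[OX2H][CX4] describes a hydroxyl oxygen bound to an sp3 (X4) carbon (an aliphatic alcohol).
(A) has a carboxylic acid group (-C(=O)OH) but the -OH is on a CX3 carbonyl carbon, not a CX4 carbon.
(B) contains a hydroxyl group (-OH), which satisfies every atom and bond constraint.
(C) has a carboxylic acid group (-C(=O)OH) but the -OH is on a CX3 carbonyl carbon, not a CX4 carbon.
(D) has a methoxy ether (-OCH3) but the oxygen has H0 (ether), not H1.
So the answer is (B).

B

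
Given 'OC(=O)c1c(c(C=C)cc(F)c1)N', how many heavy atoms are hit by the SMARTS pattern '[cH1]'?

2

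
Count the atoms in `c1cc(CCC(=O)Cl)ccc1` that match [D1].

The query [D1] means: atom with exactly one heavy-atom neighbour (degree 1).
Check the 11 heavy atoms by environment: 2× C (D2) → no; 1× c (aromatic, D3) → no; 5× c (aromatic, D2) → no; 1× C (D3) → no; 1× O (D1) → match; 1× Cl (D1) → match.
Summing the matching environments: 1 + 1 = 2 matching atoms.

2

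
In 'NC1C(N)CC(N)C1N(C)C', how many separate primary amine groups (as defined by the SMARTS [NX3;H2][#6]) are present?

3

[NX3;H2][#6] is the SMARTS for a primary amine: a trivalent nitrogen with two H attached to carbon.
The molecule carries 3 separate instances of a primary amino group (-NH2) meeting every constraint; each maps to a distinct set of atoms, giving 3 matches.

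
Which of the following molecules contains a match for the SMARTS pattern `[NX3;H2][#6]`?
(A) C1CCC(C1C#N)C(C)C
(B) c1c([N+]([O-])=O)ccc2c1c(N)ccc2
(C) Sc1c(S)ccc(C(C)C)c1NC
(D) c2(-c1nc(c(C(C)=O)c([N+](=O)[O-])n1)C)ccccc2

[NX3;H2][#6] describes a trivalent nitrogen with two H attached to carbon (a primary amine).
(A) has a nitrile (-C#N) but the nitrogen is NX1 (triple-bonded), not NX3 with two H.
(B) contains a primary amino group (-NH2), which satisfies every atom and bond constraint.
(C) has an N-methylamino group (-NHCH3) but the nitrogen bears two carbons and only one H (H1), not H2.
(D) has a nitro group (-[N+](=O)[O-]) but the nitrogen is [N+] with no H, not NX3H2.
So the answer is (B).

B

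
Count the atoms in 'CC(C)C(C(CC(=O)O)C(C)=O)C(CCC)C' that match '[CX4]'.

The query [CX4] means: C with X4: aliphatic carbon with exactly 4 total connections (bonds + H).
Check the 17 heavy atoms by environment: 12× C (X4) → match; 2× C (X3) → no; 2× O (X1) → no; 1× O (X2) → no.
That gives 12 matching atoms.

12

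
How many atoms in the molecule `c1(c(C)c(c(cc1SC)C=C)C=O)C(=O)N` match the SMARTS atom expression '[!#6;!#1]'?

4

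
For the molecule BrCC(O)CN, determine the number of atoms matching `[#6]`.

The query [#6] means: #6 matches any atom with atomic number 6 (carbon, aromatic or aliphatic).
Check the 6 heavy atoms by environment: 3× C → match; 1× O → no; 1× Br → no; 1× N → no.
That gives 3 matching atoms.

3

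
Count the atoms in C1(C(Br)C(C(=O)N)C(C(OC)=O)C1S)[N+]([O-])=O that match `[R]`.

5

Check the 17 heavy atoms by environment: 5× C (in 5-ring) → match; 1× N (charge +1, acyclic) → no; 1× O (charge -1, acyclic) → no; 4× O (acyclic) → no; 3× C (acyclic) → no; 1× Br (acyclic) → no; 1× S (acyclic) → no; 1× N (acyclic) → no.
That gives 5 matching atoms.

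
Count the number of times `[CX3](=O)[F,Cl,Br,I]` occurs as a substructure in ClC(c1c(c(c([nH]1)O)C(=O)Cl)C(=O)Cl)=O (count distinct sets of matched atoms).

3

[CX3](=O)[F,Cl,Br,I] is the SMARTS for an acyl halide: a carbonyl carbon bonded to a halogen.
The molecule carries 3 separate instances of an acyl chloride (-C(=O)Cl) meeting every constraint; each maps to a distinct set of atoms, giving 3 matches.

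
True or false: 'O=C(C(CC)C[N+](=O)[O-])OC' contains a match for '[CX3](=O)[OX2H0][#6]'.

The pattern [CX3](=O)[OX2H0][#6] describes a carbonyl carbon bonded to an oxygen that is itself bonded to carbon (no H on that O) — an ester.
The molecule carries a methyl-ester group (-C(=O)OCH3), whose atoms satisfy every constraint of the query, so the pattern matches.

True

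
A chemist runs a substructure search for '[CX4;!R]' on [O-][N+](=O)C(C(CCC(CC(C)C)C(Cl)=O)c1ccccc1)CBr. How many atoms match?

Check the 23 heavy atoms by environment: 10× C (X4, acyclic) → match; 6× c (aromatic, X3, in 6-ring) → no; 1× Br (X1, acyclic) → no; 1× C (X3, acyclic) → no; 2× O (X1, acyclic) → no; 1× Cl (X1, acyclic) → no; 1× N (charge +1, X3, acyclic) → no; 1× O (charge -1, X1, acyclic) → no.
That gives 10 matching atoms.

10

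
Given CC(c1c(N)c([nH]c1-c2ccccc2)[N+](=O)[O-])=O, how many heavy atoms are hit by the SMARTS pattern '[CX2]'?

0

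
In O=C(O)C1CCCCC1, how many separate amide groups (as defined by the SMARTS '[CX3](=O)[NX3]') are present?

0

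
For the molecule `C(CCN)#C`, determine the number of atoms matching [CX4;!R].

2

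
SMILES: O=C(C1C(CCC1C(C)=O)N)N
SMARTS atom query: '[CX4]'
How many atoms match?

6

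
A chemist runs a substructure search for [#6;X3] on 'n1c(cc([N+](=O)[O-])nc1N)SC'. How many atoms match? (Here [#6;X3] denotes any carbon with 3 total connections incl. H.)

4

The query [#6;X3] means: any carbon (aromatic or not) with three total connections.
Check the 12 heavy atoms by environment: 2× n (aromatic, X2) → no; 4× c (aromatic, X3) → match; 1× N (charge +1, X3) → no; 1× O (charge -1, X1) → no; 1× O (X1) → no; 1× S (X2) → no; 1× C (X4) → no; 1× N (X3) → no.
That gives 4 matching atoms.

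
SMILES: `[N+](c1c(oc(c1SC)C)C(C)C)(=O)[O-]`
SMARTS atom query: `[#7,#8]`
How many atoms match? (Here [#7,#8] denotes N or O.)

4

Check the 14 heavy atoms by environment: 1× o (aromatic) → match; 4× c (aromatic) → no; 5× C → no; 1× S → no; 1× N (charge +1) → match; 1× O (charge -1) → match; 1× O → match.
Summing the matching environments: 1 + 1 + 1 + 1 = 4 matching atoms.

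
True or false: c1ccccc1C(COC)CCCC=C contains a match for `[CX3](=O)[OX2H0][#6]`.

The pattern [CX3](=O)[OX2H0][#6] describes a carbonyl carbon bonded to an oxygen that is itself bonded to carbon (no H on that O) — an ester.
The closest candidate here is a methoxy ether (-OCH3), but the ether oxygen is not adjacent to a C=O carbon. No other fragment satisfies the full query, so there is no match.

False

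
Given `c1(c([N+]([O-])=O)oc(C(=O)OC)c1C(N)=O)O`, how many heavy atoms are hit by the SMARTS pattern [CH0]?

2

Check the 16 heavy atoms by environment: 1× o (aromatic, H0) → no; 4× c (aromatic, H0) → no; 2× C (H0) → match; 4× O (H0) → no; 1× N (H2) → no; 1× O (H1) → no; 1× N (charge +1, H0) → no; 1× O (charge -1, H0) → no; 1× C (H3) → no.
That gives 2 matching atoms.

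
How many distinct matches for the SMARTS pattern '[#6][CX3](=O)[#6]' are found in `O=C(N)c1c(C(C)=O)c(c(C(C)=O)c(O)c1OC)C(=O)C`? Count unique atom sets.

[#6][CX3](=O)[#6] is the SMARTS for a ketone: a carbonyl carbon (no H) flanked by two carbons.
The molecule carries 3 separate instances of an acetyl/ketone group (-C(=O)CH3) meeting every constraint; each maps to a distinct set of atoms, giving 3 matches.

3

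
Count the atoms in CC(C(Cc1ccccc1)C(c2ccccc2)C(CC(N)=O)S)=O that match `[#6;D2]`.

12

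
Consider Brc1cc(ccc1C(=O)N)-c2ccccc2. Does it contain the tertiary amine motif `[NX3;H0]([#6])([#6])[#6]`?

The pattern [NX3;H0]([#6])([#6])[#6] describes a trivalent nitrogen with no H, bonded to three carbons — a tertiary amine.
The closest candidate here is a primary amide (-C(=O)NH2), but the amide nitrogen has H2 and only one carbon neighbour. No other fragment satisfies the full query, so there is no match.

No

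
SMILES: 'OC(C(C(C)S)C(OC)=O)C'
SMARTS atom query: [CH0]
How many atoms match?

1

The query [CH0] means: aliphatic carbon with no attached hydrogen.
Check the 11 heavy atoms by environment: 3× C (H3) → no; 3× C (H1) → no; 1× S (H1) → no; 1× O (H1) → no; 1× C (H0) → match; 2× O (H0) → no.
That gives 1 matching atom.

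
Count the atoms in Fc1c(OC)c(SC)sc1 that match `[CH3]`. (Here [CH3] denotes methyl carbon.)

Check the 10 heavy atoms by environment: 1× s (aromatic, H0) → no; 1× c (aromatic, H1) → no; 3× c (aromatic, H0) → no; 1× S (H0) → no; 2× C (H3) → match; 1× F (H0) → no; 1× O (H0) → no.
That gives 2 matching atoms.

2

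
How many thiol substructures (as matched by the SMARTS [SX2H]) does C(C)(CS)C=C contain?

1

[SX2H] is the SMARTS for a thiol: an aliphatic sulfur with two connections, one being H.
Exactly one fragment in the molecule meets all constraints, giving 1 match.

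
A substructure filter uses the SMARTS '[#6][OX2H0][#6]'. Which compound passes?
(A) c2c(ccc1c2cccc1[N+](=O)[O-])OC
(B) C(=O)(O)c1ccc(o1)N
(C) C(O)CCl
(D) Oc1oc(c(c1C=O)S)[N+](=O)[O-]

A

[#6][OX2H0][#6] describes an aliphatic oxygen bridging two carbons with no H on the oxygen (an ether).
(A) contains a methoxy ether (-OCH3), which satisfies every atom and bond constraint.
(B) has a carboxylic acid group (-C(=O)OH) but the -OH oxygen has H1; the =O is OX1, not OX2.
(C) has a hydroxyl group (-OH) but the oxygen has H1, not H0 bridging two carbons.
(D) has a hydroxyl group (-OH) but the oxygen has H1, not H0 bridging two carbons.
So the answer is (A).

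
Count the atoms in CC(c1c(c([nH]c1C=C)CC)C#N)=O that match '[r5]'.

The query [r5] means: r5 matches atoms in a five-membered ring.
Check the 14 heavy atoms by environment: 1× n (aromatic, in 5-ring) → match; 4× c (aromatic, in 5-ring) → match; 7× C (acyclic) → no; 1× N (acyclic) → no; 1× O (acyclic) → no.
Summing the matching environments: 1 + 4 = 5 matching atoms.

5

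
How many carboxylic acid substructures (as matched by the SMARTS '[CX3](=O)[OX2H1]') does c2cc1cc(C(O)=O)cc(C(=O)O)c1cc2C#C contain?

2

[CX3](=O)[OX2H1] is the SMARTS for a carboxylic acid: an sp2 carbon double-bonded to O and single-bonded to an -OH oxygen.
The molecule carries 2 separate instances of a carboxylic acid group (-C(=O)OH) meeting every constraint; each maps to a distinct set of atoms, giving 2 matches.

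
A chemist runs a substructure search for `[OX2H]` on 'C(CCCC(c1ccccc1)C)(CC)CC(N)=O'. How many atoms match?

0

The query [OX2H] means: aliphatic oxygen with two connections, one of which is H — an -OH oxygen.
Check the 18 heavy atoms by environment: 5× C (H2, X4) → no; 2× C (H1, X4) → no; 2× C (H3, X4) → no; 1× c (aromatic, H0, X3) → no; 5× c (aromatic, H1, X3) → no; 1× C (H0, X3) → no; 1× O (H0, X1) → no; 1× N (H2, X3) → no.
No environment satisfies the query, so 0 matching atoms.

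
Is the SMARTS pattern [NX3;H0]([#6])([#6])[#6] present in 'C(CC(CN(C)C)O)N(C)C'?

Yes

The pattern [NX3;H0]([#6])([#6])[#6] describes a trivalent nitrogen with no H, bonded to three carbons — a tertiary amine.
The molecule carries a dimethylamino group (-N(CH3)2), whose atoms satisfy every constraint of the query, so the pattern matches.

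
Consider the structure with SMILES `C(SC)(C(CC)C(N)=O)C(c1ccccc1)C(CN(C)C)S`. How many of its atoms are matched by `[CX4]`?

The query [CX4] means: C with X4: aliphatic carbon with exactly 4 total connections (bonds + H).
Check the 22 heavy atoms by environment: 10× C (X4) → match; 6× c (aromatic, X3) → no; 2× S (X2) → no; 2× N (X3) → no; 1× C (X3) → no; 1× O (X1) → no.
That gives 10 matching atoms.

10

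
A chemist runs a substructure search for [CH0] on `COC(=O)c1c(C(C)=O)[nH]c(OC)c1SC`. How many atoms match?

2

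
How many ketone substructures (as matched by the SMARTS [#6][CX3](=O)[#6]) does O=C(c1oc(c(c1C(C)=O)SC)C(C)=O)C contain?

[#6][CX3](=O)[#6] is the SMARTS for a ketone: a carbonyl carbon (no H) flanked by two carbons.
The molecule carries 3 separate instances of an acetyl/ketone group (-C(=O)CH3) meeting every constraint; each maps to a distinct set of atoms, giving 3 matches.

3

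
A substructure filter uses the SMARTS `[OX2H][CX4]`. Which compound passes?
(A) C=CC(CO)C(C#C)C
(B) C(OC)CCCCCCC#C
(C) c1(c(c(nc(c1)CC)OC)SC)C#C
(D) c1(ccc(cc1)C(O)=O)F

A

[OX2H][CX4] describes a hydroxyl oxygen bound to an sp3 (X4) carbon (an aliphatic alcohol).
(A) contains a hydroxyl group (-OH), which satisfies every atom and bond constraint.
(B) has a methoxy ether (-OCH3) but the oxygen has H0 (ether), not H1.
(C) has a methoxy ether (-OCH3) but the oxygen has H0 (ether), not H1.
(D) has a carboxylic acid group (-C(=O)OH) but the -OH is on a CX3 carbonyl carbon, not a CX4 carbon.
So the answer is (A).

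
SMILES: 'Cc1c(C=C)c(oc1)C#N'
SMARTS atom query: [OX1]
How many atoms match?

0

The query [OX1] means: aliphatic oxygen with one total connection — typically a carbonyl =O or an oxide.
Check the 10 heavy atoms by environment: 1× o (aromatic, X2) → no; 4× c (aromatic, X3) → no; 2× C (X3) → no; 1× C (X4) → no; 1× C (X2) → no; 1× N (X1) → no.
No environment satisfies the query, so 0 matching atoms.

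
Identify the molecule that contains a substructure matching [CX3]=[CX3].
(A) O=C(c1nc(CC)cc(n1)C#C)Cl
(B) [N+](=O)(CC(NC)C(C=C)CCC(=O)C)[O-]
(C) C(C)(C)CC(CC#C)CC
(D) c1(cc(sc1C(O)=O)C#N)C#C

[CX3]=[CX3] describes a non-aromatic C=C double bond between two sp2 carbons (an alkene).
(A) has an ethynyl group (-C#CH) but the C-C bond is a triple bond, not a double bond.
(B) contains a vinyl group (-CH=CH2), which satisfies every atom and bond constraint.
(C) has an ethyl group (-CH2CH3) but its C-C bond is a single bond between CX4 carbons, not CX3=CX3.
(D) has an ethynyl group (-C#CH) but the C-C bond is a triple bond, not a double bond.
So the answer is (B).

B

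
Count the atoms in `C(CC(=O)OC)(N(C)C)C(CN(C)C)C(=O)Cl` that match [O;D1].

2

The query [O;D1] means: aliphatic oxygen bonded to exactly one heavy atom.
Check the 17 heavy atoms by environment: 2× C (D2) → no; 4× C (D3) → no; 2× O (D1) → match; 1× O (D2) → no; 5× C (D1) → no; 2× N (D3) → no; 1× Cl (D1) → no.
That gives 2 matching atoms.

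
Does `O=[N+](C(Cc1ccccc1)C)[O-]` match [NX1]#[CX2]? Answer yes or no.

No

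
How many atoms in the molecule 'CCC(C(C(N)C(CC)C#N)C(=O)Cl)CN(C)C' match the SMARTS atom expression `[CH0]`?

2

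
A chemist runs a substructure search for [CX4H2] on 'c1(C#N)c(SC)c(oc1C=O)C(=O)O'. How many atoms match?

0

The query [CX4H2] means: sp3 carbon (X4) with exactly two hydrogens.
Check the 14 heavy atoms by environment: 1× o (aromatic, H0, X2) → no; 4× c (aromatic, H0, X3) → no; 1× C (H0, X3) → no; 2× O (H0, X1) → no; 1× O (H1, X2) → no; 1× C (H0, X2) → no; 1× N (H0, X1) → no; 1× C (H1, X3) → no; 1× S (H0, X2) → no; 1× C (H3, X4) → no.
No environment satisfies the query, so 0 matching atoms.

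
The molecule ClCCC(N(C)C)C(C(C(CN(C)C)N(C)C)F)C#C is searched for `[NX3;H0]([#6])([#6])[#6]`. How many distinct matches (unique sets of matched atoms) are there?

3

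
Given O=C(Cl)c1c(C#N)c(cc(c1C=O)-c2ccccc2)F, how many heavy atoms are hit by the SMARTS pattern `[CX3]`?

2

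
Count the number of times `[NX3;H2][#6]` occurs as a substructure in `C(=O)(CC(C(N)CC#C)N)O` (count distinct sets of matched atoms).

2

[NX3;H2][#6] is the SMARTS for a primary amine: a trivalent nitrogen with two H attached to carbon.
The molecule carries 2 separate instances of a primary amino group (-NH2) meeting every constraint; each maps to a distinct set of atoms, giving 2 matches.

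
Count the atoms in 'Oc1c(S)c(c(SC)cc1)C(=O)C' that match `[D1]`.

Check the 13 heavy atoms by environment: 2× c (aromatic, D2) → no; 4× c (aromatic, D3) → no; 1× S (D2) → no; 2× C (D1) → match; 1× S (D1) → match; 2× O (D1) → match; 1× C (D3) → no.
Summing the matching environments: 2 + 1 + 2 = 5 matching atoms.

5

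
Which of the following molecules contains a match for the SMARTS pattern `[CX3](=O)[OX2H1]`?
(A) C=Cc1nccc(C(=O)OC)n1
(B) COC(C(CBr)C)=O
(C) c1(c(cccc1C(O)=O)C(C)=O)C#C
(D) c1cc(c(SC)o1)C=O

C

[CX3](=O)[OX2H1] describes an sp2 carbon double-bonded to O and single-bonded to an -OH oxygen (a carboxylic acid).
(A) has a methyl-ester group (-C(=O)OCH3) but the singly-bonded O has no H (OX2H0, not OX2H1).
(B) has a methyl-ester group (-C(=O)OCH3) but the singly-bonded O has no H (OX2H0, not OX2H1).
(C) contains a carboxylic acid group (-C(=O)OH), which satisfies every atom and bond constraint.
(D) has an aldehyde (-CHO) but there is no singly-bonded oxygen on the carbonyl carbon.
So the answer is (C).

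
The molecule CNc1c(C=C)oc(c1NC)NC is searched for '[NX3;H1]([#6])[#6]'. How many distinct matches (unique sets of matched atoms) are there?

3

[NX3;H1]([#6])[#6] is the SMARTS for a secondary amine: a trivalent nitrogen with one H, bonded to two carbons.
The molecule carries 3 separate instances of an N-methylamino group (-NHCH3) meeting every constraint; each maps to a distinct set of atoms, giving 3 matches.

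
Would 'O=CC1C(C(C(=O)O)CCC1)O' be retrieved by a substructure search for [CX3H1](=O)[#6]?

The pattern [CX3H1](=O)[#6] describes an sp2 carbon with one H, double-bonded to O and single-bonded to carbon — an aldehyde.
The molecule carries an aldehyde (-CHO), whose atoms satisfy every constraint of the query, so the pattern matches.

Yes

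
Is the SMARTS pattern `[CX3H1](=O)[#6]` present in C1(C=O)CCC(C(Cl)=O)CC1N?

Yes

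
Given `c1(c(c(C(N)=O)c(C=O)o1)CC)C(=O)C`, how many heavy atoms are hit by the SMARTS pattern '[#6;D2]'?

Check the 15 heavy atoms by environment: 1× o (aromatic, D2) → no; 4× c (aromatic, D3) → no; 2× C (D2) → match; 2× C (D1) → no; 2× C (D3) → no; 3× O (D1) → no; 1× N (D1) → no.
That gives 2 matching atoms.

2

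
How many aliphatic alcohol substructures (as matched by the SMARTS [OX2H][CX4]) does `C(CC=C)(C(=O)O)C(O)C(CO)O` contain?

3

[OX2H][CX4] is the SMARTS for an aliphatic alcohol: a hydroxyl oxygen bound to an sp3 (X4) carbon.
The molecule carries 3 separate instances of a hydroxyl group (-OH) meeting every constraint; each maps to a distinct set of atoms, giving 3 matches.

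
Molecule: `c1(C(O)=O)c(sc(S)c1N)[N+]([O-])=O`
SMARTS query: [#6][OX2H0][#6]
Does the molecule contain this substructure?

No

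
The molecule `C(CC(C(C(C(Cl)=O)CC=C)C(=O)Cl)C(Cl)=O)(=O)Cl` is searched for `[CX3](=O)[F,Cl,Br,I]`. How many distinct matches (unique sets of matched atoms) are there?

[CX3](=O)[F,Cl,Br,I] is the SMARTS for an acyl halide: a carbonyl carbon bonded to a halogen.
The molecule carries 4 separate instances of an acyl chloride (-C(=O)Cl) meeting every constraint; each maps to a distinct set of atoms, giving 4 matches.

4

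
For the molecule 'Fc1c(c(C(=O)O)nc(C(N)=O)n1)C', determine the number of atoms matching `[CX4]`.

1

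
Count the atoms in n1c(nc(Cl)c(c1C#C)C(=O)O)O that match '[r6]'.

6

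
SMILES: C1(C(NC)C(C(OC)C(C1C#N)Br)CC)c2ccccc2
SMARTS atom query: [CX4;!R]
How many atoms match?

The query [CX4;!R] means: aliphatic carbon with four total connections, not in a ring.
Check the 21 heavy atoms by environment: 6× C (X4, in 6-ring) → no; 6× c (aromatic, X3, in 6-ring) → no; 1× C (X2, acyclic) → no; 1× N (X1, acyclic) → no; 1× O (X2, acyclic) → no; 4× C (X4, acyclic) → match; 1× N (X3, acyclic) → no; 1× Br (X1, acyclic) → no.
That gives 4 matching atoms.

4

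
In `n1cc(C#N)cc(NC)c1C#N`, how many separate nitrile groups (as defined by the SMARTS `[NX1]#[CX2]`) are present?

2

[NX1]#[CX2] is the SMARTS for a nitrile: a nitrogen triple-bonded to a two-connected carbon.
The molecule carries 2 separate instances of a nitrile (-C#N) meeting every constraint; each maps to a distinct set of atoms, giving 2 matches.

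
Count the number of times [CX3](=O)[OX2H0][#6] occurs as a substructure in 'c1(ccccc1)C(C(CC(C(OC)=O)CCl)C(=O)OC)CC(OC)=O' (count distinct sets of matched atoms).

3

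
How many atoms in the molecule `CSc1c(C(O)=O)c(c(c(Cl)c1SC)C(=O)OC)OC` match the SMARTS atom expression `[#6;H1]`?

The query [#6;H1] means: any carbon bearing exactly one hydrogen.
Check the 20 heavy atoms by environment: 6× c (aromatic, H0) → no; 2× C (H0) → no; 4× O (H0) → no; 1× O (H1) → no; 4× C (H3) → no; 2× S (H0) → no; 1× Cl (H0) → no.
No environment satisfies the query, so 0 matching atoms.

0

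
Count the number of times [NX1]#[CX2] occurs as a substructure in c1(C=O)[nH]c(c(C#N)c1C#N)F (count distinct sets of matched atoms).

2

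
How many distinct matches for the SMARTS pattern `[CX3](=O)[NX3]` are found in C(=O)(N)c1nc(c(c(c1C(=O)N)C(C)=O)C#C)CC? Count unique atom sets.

2

[CX3](=O)[NX3] is the SMARTS for an amide: a carbonyl carbon bonded to a trivalent nitrogen.
The molecule carries 2 separate instances of a primary amide (-C(=O)NH2) meeting every constraint; each maps to a distinct set of atoms, giving 2 matches.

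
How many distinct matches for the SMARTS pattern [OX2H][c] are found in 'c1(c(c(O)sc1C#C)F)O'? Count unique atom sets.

[OX2H][c] is the SMARTS for a phenol: a hydroxyl oxygen attached to an aromatic carbon.
The molecule carries 2 separate instances of a hydroxyl group (-OH) meeting every constraint; each maps to a distinct set of atoms, giving 2 matches.

2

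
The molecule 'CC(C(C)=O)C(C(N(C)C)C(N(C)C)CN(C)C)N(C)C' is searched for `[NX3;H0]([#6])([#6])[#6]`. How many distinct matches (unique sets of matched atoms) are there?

4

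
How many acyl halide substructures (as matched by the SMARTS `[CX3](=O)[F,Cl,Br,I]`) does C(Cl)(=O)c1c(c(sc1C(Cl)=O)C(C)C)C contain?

[CX3](=O)[F,Cl,Br,I] is the SMARTS for an acyl halide: a carbonyl carbon bonded to a halogen.
The molecule carries 2 separate instances of an acyl chloride (-C(=O)Cl) meeting every constraint; each maps to a distinct set of atoms, giving 2 matches.

2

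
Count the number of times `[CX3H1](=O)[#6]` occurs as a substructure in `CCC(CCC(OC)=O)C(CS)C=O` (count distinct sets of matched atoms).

[CX3H1](=O)[#6] is the SMARTS for an aldehyde: an sp2 carbon with one H, double-bonded to O and single-bonded to carbon.
Exactly one fragment in the molecule meets all constraints, giving 1 match.

1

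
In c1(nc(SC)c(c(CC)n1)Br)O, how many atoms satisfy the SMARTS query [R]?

6

The query [R] means: R matches any atom that is part of a ring.
Check the 12 heavy atoms by environment: 2× n (aromatic, in 6-ring) → match; 4× c (aromatic, in 6-ring) → match; 1× O (acyclic) → no; 3× C (acyclic) → no; 1× Br (acyclic) → no; 1× S (acyclic) → no.
Summing the matching environments: 2 + 4 = 6 matching atoms.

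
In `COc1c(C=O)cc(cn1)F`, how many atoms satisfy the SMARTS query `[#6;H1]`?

3

The query [#6;H1] means: any carbon bearing exactly one hydrogen.
Check the 11 heavy atoms by environment: 1× n (aromatic, H0) → no; 3× c (aromatic, H0) → no; 2× c (aromatic, H1) → match; 1× C (H1) → match; 2× O (H0) → no; 1× F (H0) → no; 1× C (H3) → no.
Summing the matching environments: 2 + 1 = 3 matching atoms.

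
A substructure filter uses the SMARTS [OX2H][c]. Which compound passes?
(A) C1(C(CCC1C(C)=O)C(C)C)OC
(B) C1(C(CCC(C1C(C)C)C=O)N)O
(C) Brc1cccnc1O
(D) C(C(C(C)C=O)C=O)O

C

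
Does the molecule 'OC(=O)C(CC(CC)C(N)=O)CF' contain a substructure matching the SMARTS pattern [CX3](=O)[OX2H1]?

Yes

The pattern [CX3](=O)[OX2H1] describes an sp2 carbon double-bonded to O and single-bonded to an -OH oxygen — a carboxylic acid.
The molecule carries a carboxylic acid group (-C(=O)OH), whose atoms satisfy every constraint of the query, so the pattern matches.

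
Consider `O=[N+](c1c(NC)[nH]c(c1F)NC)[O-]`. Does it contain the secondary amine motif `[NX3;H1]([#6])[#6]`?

Yes

The pattern [NX3;H1]([#6])[#6] describes a trivalent nitrogen with one H, bonded to two carbons — a secondary amine.
The molecule carries an N-methylamino group (-NHCH3), whose atoms satisfy every constraint of the query, so the pattern matches.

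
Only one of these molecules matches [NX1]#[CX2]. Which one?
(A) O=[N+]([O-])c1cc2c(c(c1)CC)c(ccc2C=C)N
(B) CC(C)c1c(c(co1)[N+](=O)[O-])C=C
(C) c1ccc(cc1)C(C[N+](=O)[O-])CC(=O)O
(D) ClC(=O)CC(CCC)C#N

[NX1]#[CX2] describes a nitrogen triple-bonded to a two-connected carbon (a nitrile).
(A) has a primary amino group (-NH2) but the nitrogen is NX3 (three connections), not NX1 triple-bonded.
(B) has a nitro group (-[N+](=O)[O-]) but there is no C#N triple bond.
(C) has a nitro group (-[N+](=O)[O-]) but there is no C#N triple bond.
(D) contains a nitrile (-C#N), which satisfies every atom and bond constraint.
So the answer is (D).

D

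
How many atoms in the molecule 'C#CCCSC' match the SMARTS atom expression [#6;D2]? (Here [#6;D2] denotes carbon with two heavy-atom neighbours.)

The query [#6;D2] means: any carbon bonded to exactly two heavy atoms.
Check the 6 heavy atoms by environment: 3× C (D2) → match; 2× C (D1) → no; 1× S (D2) → no.
That gives 3 matching atoms.

3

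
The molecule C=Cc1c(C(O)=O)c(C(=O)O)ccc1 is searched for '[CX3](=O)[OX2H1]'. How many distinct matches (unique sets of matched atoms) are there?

2

[CX3](=O)[OX2H1] is the SMARTS for a carboxylic acid: an sp2 carbon double-bonded to O and single-bonded to an -OH oxygen.
The molecule carries 2 separate instances of a carboxylic acid group (-C(=O)OH) meeting every constraint; each maps to a distinct set of atoms, giving 2 matches.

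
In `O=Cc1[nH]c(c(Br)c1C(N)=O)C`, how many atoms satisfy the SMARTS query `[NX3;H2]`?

The query [NX3;H2] means: aliphatic N with 3 total connections, two of them H — an -NH2 nitrogen (amine or amide).
Check the 12 heavy atoms by environment: 1× n (aromatic, H1, X3) → no; 4× c (aromatic, H0, X3) → no; 1× C (H1, X3) → no; 2× O (H0, X1) → no; 1× Br (H0, X1) → no; 1× C (H3, X4) → no; 1× C (H0, X3) → no; 1× N (H2, X3) → match.
That gives 1 matching atom.

1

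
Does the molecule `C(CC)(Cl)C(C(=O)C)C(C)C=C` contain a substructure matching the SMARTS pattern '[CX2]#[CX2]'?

No

The pattern [CX2]#[CX2] describes a carbon-carbon triple bond — an alkyne.
The closest candidate here is a vinyl group (-CH=CH2), but the C=C is a double bond; both carbons are CX3, not CX2. No other fragment satisfies the full query, so there is no match.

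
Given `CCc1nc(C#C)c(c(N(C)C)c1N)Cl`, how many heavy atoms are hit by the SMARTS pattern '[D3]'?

Check the 15 heavy atoms by environment: 1× n (aromatic, D2) → no; 5× c (aromatic, D3) → match; 1× N (D3) → match; 4× C (D1) → no; 2× C (D2) → no; 1× N (D1) → no; 1× Cl (D1) → no.
Summing the matching environments: 5 + 1 = 6 matching atoms.

6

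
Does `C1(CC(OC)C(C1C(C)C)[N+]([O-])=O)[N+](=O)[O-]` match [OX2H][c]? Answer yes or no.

The pattern [OX2H][c] describes a hydroxyl oxygen attached to an aromatic carbon — a phenol.
The closest candidate here is a methoxy ether (-OCH3), but the oxygen has H0, not H1. No other fragment satisfies the full query, so there is no match.

No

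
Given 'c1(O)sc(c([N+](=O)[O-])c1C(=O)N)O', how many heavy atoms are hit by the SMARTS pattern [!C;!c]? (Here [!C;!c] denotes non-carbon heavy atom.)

8

The query [!C;!c] means: neither aliphatic nor aromatic carbon — same as [!#6].
Check the 13 heavy atoms by environment: 1× s (aromatic) → match; 4× c (aromatic) → no; 1× N (charge +1) → match; 1× O (charge -1) → match; 4× O → match; 1× C → no; 1× N → match.
Summing the matching environments: 1 + 1 + 1 + 4 + 1 = 8 matching atoms.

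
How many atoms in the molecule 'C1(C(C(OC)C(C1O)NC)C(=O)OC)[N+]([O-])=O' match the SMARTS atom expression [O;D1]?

The query [O;D1] means: aliphatic oxygen bonded to exactly one heavy atom.
Check the 17 heavy atoms by environment: 6× C (D3) → no; 3× O (D1) → match; 1× N (charge +1, D3) → no; 1× O (charge -1, D1) → match; 2× O (D2) → no; 3× C (D1) → no; 1× N (D2) → no.
Summing the matching environments: 3 + 1 = 4 matching atoms.

4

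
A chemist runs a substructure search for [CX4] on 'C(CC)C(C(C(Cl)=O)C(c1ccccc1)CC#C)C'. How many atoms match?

Check the 19 heavy atoms by environment: 8× C (X4) → match; 6× c (aromatic, X3) → no; 2× C (X2) → no; 1× C (X3) → no; 1× O (X1) → no; 1× Cl (X1) → no.
That gives 8 matching atoms.

8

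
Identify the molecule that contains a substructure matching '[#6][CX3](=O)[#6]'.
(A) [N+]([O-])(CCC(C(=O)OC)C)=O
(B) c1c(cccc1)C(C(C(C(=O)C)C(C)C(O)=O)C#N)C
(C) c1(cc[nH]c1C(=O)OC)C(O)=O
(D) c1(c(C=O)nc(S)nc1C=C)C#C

[#6][CX3](=O)[#6] describes a carbonyl carbon (no H) flanked by two carbons (a ketone).
(A) has a methyl-ester group (-C(=O)OCH3) but one neighbour of the carbonyl carbon is O, not C.
(B) contains an acetyl/ketone group (-C(=O)CH3), which satisfies every atom and bond constraint.
(C) has a carboxylic acid group (-C(=O)OH) but one neighbour of the carbonyl carbon is O, not C.
(D) has an aldehyde (-CHO) but the carbonyl carbon has H1, so it is not flanked by two carbons.
So the answer is (B).

B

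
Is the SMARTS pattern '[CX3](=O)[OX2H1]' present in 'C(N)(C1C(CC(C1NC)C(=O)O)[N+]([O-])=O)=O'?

The pattern [CX3](=O)[OX2H1] describes an sp2 carbon double-bonded to O and single-bonded to an -OH oxygen — a carboxylic acid.
The molecule carries a carboxylic acid group (-C(=O)OH), whose atoms satisfy every constraint of the query, so the pattern matches.

Yes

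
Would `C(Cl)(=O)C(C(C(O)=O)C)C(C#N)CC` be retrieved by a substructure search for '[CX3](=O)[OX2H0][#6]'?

No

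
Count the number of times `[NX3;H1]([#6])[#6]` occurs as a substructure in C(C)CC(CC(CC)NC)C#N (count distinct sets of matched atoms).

[NX3;H1]([#6])[#6] is the SMARTS for a secondary amine: a trivalent nitrogen with one H, bonded to two carbons.
Exactly one fragment in the molecule meets all constraints, giving 1 match.

1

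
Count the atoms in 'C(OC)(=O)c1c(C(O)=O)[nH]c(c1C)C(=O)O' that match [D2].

Check the 16 heavy atoms by environment: 1× n (aromatic, D2) → match; 4× c (aromatic, D3) → no; 3× C (D3) → no; 5× O (D1) → no; 1× O (D2) → match; 2× C (D1) → no.
Summing the matching environments: 1 + 1 = 2 matching atoms.

2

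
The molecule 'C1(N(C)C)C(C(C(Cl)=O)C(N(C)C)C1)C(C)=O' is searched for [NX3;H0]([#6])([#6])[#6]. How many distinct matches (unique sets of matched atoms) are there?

[NX3;H0]([#6])([#6])[#6] is the SMARTS for a tertiary amine: a trivalent nitrogen with no H, bonded to three carbons.
The molecule carries 2 separate instances of a dimethylamino group (-N(CH3)2) meeting every constraint; each maps to a distinct set of atoms, giving 2 matches.

2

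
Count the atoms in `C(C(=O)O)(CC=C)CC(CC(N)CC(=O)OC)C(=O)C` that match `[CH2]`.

Check the 20 heavy atoms by environment: 5× C (H2) → match; 4× C (H1) → no; 1× N (H2) → no; 3× C (H0) → no; 4× O (H0) → no; 1× O (H1) → no; 2× C (H3) → no.
That gives 5 matching atoms.

5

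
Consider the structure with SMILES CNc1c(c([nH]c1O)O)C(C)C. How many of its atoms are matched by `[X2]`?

2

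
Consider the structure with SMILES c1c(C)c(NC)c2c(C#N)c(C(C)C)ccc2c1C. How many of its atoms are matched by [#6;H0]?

8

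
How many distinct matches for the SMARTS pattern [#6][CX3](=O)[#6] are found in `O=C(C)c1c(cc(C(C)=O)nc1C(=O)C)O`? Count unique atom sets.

[#6][CX3](=O)[#6] is the SMARTS for a ketone: a carbonyl carbon (no H) flanked by two carbons.
The molecule carries 3 separate instances of an acetyl/ketone group (-C(=O)CH3) meeting every constraint; each maps to a distinct set of atoms, giving 3 matches.

3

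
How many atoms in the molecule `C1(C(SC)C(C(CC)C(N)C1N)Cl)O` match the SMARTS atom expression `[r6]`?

6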